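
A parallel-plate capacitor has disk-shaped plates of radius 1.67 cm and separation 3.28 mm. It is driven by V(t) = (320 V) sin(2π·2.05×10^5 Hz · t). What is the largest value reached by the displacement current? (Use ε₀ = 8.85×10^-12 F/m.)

C = ε₀A/d = (8.85×10^-12)(8.762×10^-4)/(3.28×10^-3) = 2.364×10^-12 F; ω = 2πf = 1.288×10^6 rad/s.
I_d = C dV/dt, so |I_d|_max = C V₀ ω = (2.364×10^-12)(320)(1.288×10^6) = 9.74×10^-4 A.

9.74×10^-4 A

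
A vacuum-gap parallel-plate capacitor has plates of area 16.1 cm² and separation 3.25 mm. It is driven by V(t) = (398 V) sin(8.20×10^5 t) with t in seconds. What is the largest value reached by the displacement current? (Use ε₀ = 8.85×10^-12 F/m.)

1.43×10^-3 A

The displacement current equals the conduction current C dV/dt, which peaks at C V₀ ω.
With C = ε₀A/d = (8.85×10^-12)(1.61×10^-3)/(3.25×10^-3) = 4.384×10^-12 F and ω = 8.20×10^5 rad/s, I_d,max = (4.384×10^-12)(398)(8.20×10^5) = 1.43×10^-3 A.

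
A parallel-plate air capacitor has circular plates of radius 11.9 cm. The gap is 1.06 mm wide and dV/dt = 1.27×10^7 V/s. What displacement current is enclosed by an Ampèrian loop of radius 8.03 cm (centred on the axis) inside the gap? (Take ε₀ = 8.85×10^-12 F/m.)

I_d = C dV/dt with C = ε₀πR²/d = 3.714×10^-10 F, so I_d = (3.714×10^-10)(1.27×10^7) = 4.717×10^-3 A.
Since J_d is uniform, the enclosed fraction is (r/R)² = 0.4553, giving I_d,enc = 2.15×10^-3 A.

2.15×10^-3 A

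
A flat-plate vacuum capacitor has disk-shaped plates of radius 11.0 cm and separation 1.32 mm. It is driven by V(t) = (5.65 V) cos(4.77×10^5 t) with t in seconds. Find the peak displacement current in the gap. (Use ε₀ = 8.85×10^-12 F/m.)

(dE/dt)_max = V₀ω/d = 2.042×10^9 V/(m·s); ω = 4.77×10^5 rad/s.
I_d,max = ε₀ A (dE/dt)_max = (8.85×10^-12)(0.03801)(2.042×10^9) = 6.87×10^-4 A.

6.87×10^-4 A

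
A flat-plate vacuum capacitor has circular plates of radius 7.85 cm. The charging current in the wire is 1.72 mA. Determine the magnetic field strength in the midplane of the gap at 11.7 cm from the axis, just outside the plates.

2.94×10^-9 T

No conduction current crosses the gap, so I_d there equals the 1.72×10^-3 A in the leads.
With r > R the enclosed displacement current is the full I_d; B = μ₀ I_d / (2πr) = 2.94×10^-9 T.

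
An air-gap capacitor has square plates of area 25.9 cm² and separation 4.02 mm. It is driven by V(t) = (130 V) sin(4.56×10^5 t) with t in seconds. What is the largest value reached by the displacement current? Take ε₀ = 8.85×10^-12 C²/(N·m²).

3.38×10^-4 A

(dE/dt)_max = V₀ω/d = 1.475×10^10 V/(m·s); ω = 4.56×10^5 rad/s.
I_d,max = ε₀ A (dE/dt)_max = (8.85×10^-12)(2.59×10^-3)(1.475×10^10) = 3.38×10^-4 A.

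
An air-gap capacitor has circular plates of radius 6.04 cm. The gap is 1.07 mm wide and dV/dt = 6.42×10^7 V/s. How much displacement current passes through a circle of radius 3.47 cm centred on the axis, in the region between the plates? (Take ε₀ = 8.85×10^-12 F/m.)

2.01×10^-3 A

dE/dt = (dV/dt)/d = 6.000×10^10 V/(m·s); I_d = ε₀(πR²)(dE/dt) = (8.85×10^-12)(0.01146)(6.000×10^10) = 6.085×10^-3 A.
Since J_d is uniform, the enclosed fraction is (r/R)² = 0.3301, giving I_d,enc = 2.01×10^-3 A.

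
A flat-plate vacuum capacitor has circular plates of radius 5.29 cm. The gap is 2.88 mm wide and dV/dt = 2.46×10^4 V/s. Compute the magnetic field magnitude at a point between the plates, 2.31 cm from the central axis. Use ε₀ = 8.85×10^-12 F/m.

1.10×10^-12 T

I_d = C dV/dt with C = ε₀πR²/d = 2.701×10^-11 F, so I_d = (2.701×10^-11)(2.46×10^4) = 6.644×10^-7 A.
∮B·dl = μ₀ I_d,enc with I_d,enc = I_d r²/R² = 1.267×10^-7 A; so B = μ₀ I_d,enc/(2πr) = 1.10×10^-12 T.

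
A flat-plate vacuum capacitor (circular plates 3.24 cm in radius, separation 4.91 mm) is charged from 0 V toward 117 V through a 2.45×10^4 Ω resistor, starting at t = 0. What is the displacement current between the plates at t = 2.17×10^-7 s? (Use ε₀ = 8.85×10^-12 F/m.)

1.08×10^-3 A

C = ε₀A/d = (8.85×10^-12)(3.298×10^-3)/(4.91×10^-3) = 5.944×10^-12 F, so τ = RC = 1.456×10^-7 s.
The conduction current is I(t) = (V₀/R) e^(−t/τ), and the displacement current between the plates equals it.
t/τ = 1.490; I_d = (117/2.45×10^4) · e^(−1.490) = (4.776×10^-3)(0.2254) = 1.08×10^-3 A.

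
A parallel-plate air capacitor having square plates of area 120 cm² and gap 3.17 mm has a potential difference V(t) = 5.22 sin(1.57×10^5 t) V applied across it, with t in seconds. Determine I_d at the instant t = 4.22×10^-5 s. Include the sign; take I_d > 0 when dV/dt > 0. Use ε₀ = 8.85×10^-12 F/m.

dE/dt = (V₀ω/d)·cos(ωt) with ωt = 6.6254 rad: (5.22)(1.57×10^5)(0.9420)/(3.17×10^-3) = 2.435×10^8 V/(m·s).
I_d = ε₀ A dE/dt = (8.85×10^-12)(0.0120)(2.435×10^8) = 2.59×10^-5 A.

2.59×10^-5 A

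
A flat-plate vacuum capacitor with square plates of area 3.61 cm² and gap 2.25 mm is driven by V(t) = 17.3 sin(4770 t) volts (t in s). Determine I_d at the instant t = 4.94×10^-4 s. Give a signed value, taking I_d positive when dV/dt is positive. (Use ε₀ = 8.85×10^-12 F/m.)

-8.29×10^-8 A

dV/dt = (17.3)(4770)·cos(2.35638) = -5.836×10^4 V/s.
I_d = C dV/dt with C = ε₀A/d = (8.85×10^-12)(3.61×10^-4)/(2.25×10^-3) = 1.420×10^-12 F, so I_d = (1.420×10^-12)(-5.836×10^4) = -8.29×10^-8 A.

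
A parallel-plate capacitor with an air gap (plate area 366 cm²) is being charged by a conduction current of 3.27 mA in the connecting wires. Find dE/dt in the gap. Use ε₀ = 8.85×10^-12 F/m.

The displacement current between the plates equals the conduction current, I_d = 3.27 mA.
Since I_d = ε₀ A dE/dt, dE/dt = I_d/(ε₀A) = (3.27×10^-3)/((8.85×10^-12)(0.0366)) = 1.01×10^10 V/(m·s).

1.01×10^10 V/(m·s)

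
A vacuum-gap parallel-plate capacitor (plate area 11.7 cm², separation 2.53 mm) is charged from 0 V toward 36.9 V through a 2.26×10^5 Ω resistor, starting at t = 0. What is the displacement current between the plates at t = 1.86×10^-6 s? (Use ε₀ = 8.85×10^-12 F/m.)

With C = ε₀A/d = (8.85×10^-12)(1.17×10^-3)/(2.53×10^-3) = 4.093×10^-12 F, the time constant is τ = RC = 9.250×10^-7 s, so t/τ = 2.011 and e^(−t/τ) = 0.1339.
I_d = I_cond = (V₀/R) e^(−t/τ) = (1.633×10^-4)(0.1339) = 2.19×10^-5 A.

2.19×10^-5 A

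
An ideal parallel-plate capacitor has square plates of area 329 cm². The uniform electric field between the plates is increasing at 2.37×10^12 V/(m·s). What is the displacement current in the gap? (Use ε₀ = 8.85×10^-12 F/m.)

The displacement current is ε₀ times dΦ_E/dt = ε₀ A dE/dt = (8.85×10^-12)(0.0329)(2.37×10^12) = 0.690 A.

0.690 A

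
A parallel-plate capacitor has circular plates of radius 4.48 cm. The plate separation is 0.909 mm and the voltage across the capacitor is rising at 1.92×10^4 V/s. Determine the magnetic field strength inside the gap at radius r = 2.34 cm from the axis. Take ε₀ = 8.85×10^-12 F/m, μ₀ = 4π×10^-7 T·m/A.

2.75×10^-12 T

With E = V/d, dE/dt = 2.112×10^7 V/(m·s) and πR² = 6.305×10^-3 m², giving I_d = ε₀ πR² dE/dt = 1.178×10^-6 A.
An Ampèrian loop of radius r encloses a fraction (r/R)² of I_d. Then B·2πr = μ₀ I_d (r/R)², giving B = μ₀ I_d r/(2πR²) = 2.75×10^-12 T.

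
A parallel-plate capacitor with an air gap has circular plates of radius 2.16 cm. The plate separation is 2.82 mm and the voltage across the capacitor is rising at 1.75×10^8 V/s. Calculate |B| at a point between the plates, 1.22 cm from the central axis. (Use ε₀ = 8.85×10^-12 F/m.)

With E = V/d, dE/dt = 6.206×10^10 V/(m·s) and πR² = 1.466×10^-3 m², giving I_d = ε₀ πR² dE/dt = 8.052×10^-4 A.
For r < R the Ampère–Maxwell law gives B(2πr) = μ₀ I_d (r²/R²), so B = μ₀ I_d r/(2πR²) = (4π×10^-7)(8.052×10^-4)(0.0122)/(2π·0.0216²) = 4.21×10^-9 T.

4.21×10^-9 T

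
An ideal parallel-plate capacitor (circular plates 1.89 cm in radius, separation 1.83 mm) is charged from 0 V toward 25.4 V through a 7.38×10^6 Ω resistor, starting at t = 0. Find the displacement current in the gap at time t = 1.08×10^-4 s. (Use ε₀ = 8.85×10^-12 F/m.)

2.32×10^-7 A

With C = ε₀A/d = (8.85×10^-12)(1.122×10^-3)/(1.83×10^-3) = 5.426×10^-12 F, the time constant is τ = RC = 4.004×10^-5 s, so t/τ = 2.697 and e^(−t/τ) = 0.06741.
I_d = I_cond = (V₀/R) e^(−t/τ) = (3.442×10^-6)(0.06741) = 2.32×10^-7 A.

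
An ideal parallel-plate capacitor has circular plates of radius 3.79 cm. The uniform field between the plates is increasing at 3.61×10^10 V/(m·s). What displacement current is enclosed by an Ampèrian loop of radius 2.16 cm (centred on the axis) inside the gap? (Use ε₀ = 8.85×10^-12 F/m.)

I_d = ε₀ dΦ_E/dt = ε₀ πR² (dE/dt) = (8.85×10^-12)(4.513×10^-3)(3.61×10^10) = 1.442×10^-3 A through the full plate area.
Since J_d is uniform, the enclosed fraction is (r/R)² = 0.3248, giving I_d,enc = 4.68×10^-4 A.

4.68×10^-4 A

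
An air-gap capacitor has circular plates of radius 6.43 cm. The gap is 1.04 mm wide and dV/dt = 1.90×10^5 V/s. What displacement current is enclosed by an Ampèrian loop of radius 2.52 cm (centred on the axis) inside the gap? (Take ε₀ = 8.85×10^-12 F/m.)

I_d = C dV/dt with C = ε₀πR²/d = 1.105×10^-10 F, so I_d = (1.105×10^-10)(1.90×10^5) = 2.100×10^-5 A.
Since J_d is uniform, the enclosed fraction is (r/R)² = 0.1536, giving I_d,enc = 3.23×10^-6 A.

3.23×10^-6 A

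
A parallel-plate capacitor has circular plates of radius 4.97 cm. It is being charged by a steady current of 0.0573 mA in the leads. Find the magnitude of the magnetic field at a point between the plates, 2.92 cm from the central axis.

Between the plates the displacement current equals the wire current: I_d = 0.0573 mA = 5.73×10^-5 A.
For r < R the Ampère–Maxwell law gives B(2πr) = μ₀ I_d (r²/R²), so B = μ₀ I_d r/(2πR²) = (4π×10^-7)(5.73×10^-5)(0.0292)/(2π·0.0497²) = 1.35×10^-10 T.

1.35×10^-10 T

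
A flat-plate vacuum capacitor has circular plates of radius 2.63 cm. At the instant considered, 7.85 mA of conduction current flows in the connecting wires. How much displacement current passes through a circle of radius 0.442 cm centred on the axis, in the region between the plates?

2.22×10^-4 A

Between the plates the displacement current equals the wire current: I_d = 7.85 mA = 7.85×10^-3 A.
The field is uniform, so I_d,enc = I_d (r/R)² = (7.85×10^-3)(0.442/2.63)² = 2.22×10^-4 A.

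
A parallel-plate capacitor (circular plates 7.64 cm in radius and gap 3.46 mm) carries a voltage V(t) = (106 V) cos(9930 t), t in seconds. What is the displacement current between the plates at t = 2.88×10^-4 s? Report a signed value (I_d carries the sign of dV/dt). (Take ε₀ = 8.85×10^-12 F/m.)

-1.37×10^-5 A

dE/dt = (V₀ω/d)·−sin(ωt) with ωt = 2.85984 rad: (106)(9930)(-0.2780)/(3.46×10^-3) = -8.457×10^7 V/(m·s).
I_d = ε₀ A dE/dt = (8.85×10^-12)(0.01834)(-8.457×10^7) = -1.37×10^-5 A.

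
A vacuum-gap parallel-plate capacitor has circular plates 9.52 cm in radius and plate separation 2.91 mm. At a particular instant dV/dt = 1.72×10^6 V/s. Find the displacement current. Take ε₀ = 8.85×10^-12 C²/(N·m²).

E = V/d so dE/dt = (dV/dt)/d = 5.911×10^8 V/(m·s), and I_d = ε₀ A dE/dt = (8.85×10^-12)(0.02847)(5.911×10^8) = 1.49×10^-4 A.

1.49×10^-4 A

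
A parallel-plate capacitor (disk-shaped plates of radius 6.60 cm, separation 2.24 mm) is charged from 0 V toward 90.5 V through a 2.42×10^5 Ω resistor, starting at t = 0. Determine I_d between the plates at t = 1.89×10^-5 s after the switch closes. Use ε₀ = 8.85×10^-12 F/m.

C = ε₀A/d = (8.85×10^-12)(0.01368)/(2.24×10^-3) = 5.405×10^-11 F, so τ = RC = 1.308×10^-5 s.
The conduction current is I(t) = (V₀/R) e^(−t/τ), and the displacement current between the plates equals it.
t/τ = 1.445; I_d = (90.5/2.42×10^5) · e^(−1.445) = (3.740×10^-4)(0.2357) = 8.82×10^-5 A.

8.82×10^-5 A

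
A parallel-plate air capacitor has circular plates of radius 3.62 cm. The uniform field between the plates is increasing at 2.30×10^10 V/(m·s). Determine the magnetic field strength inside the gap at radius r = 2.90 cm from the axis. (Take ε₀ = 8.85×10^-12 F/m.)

Total displacement current: I_d = ε₀(πR²)(dE/dt) = (8.85×10^-12)(4.117×10^-3)(2.30×10^10) = 8.380×10^-4 A.
∮B·dl = μ₀ I_d,enc with I_d,enc = I_d r²/R² = 5.378×10^-4 A; so B = μ₀ I_d,enc/(2πr) = 3.71×10^-9 T.

3.71×10^-9 T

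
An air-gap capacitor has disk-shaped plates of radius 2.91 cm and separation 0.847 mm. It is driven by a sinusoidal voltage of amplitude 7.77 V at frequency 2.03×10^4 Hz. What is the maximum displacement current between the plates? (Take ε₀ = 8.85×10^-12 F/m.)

2.75×10^-5 A

The displacement current equals the conduction current C dV/dt, which peaks at C V₀ ω.
With C = ε₀A/d = (8.85×10^-12)(2.660×10^-3)/(8.47×10^-4) = 2.779×10^-11 F and ω = 2πf = 1.275×10^5 rad/s, I_d,max = (2.779×10^-11)(7.77)(1.275×10^5) = 2.75×10^-5 A.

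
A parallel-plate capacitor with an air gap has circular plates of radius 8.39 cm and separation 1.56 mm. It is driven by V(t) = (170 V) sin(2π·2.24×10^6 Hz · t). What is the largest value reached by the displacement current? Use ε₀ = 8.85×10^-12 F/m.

0.300 A

C = ε₀A/d = (8.85×10^-12)(0.02211)/(1.56×10^-3) = 1.254×10^-10 F; ω = 2πf = 1.407×10^7 rad/s.
I_d = C dV/dt, so |I_d|_max = C V₀ ω = (1.254×10^-10)(170)(1.407×10^7) = 0.300 A.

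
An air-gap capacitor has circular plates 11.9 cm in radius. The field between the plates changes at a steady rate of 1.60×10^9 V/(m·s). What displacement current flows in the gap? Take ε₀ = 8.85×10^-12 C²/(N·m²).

With a uniform field, Φ_E = EA, so I_d = ε₀ A dE/dt = 6.30×10^-4 A.

6.30×10^-4 A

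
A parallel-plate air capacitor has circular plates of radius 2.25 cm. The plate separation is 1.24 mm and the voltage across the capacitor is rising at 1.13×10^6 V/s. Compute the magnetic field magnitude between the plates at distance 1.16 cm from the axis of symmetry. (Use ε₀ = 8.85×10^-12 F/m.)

With E = V/d, dE/dt = 9.113×10^8 V/(m·s) and πR² = 1.590×10^-3 m², giving I_d = ε₀ πR² dE/dt = 1.282×10^-5 A.
For r < R the Ampère–Maxwell law gives B(2πr) = μ₀ I_d (r²/R²), so B = μ₀ I_d r/(2πR²) = (4π×10^-7)(1.282×10^-5)(0.0116)/(2π·0.0225²) = 5.88×10^-11 T.

5.88×10^-11 T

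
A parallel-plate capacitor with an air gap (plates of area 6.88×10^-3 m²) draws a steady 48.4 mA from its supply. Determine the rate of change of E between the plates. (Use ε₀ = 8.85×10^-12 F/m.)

By continuity, I_d in the gap equals the 48.4 mA flowing in the wire.
Inverting I_d = ε₀ A dE/dt gives dE/dt = 0.0484 / (8.85×10^-12 · 6.88×10^-3) = 7.95×10^11 V/(m·s).

7.95×10^11 V/(m·s)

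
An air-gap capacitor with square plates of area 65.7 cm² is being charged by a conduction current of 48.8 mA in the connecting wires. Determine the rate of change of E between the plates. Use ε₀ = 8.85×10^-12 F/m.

The displacement current between the plates equals the conduction current, I_d = 48.8 mA.
Inverting I_d = ε₀ A dE/dt gives dE/dt = 0.0488 / (8.85×10^-12 · 6.57×10^-3) = 8.39×10^11 V/(m·s).

8.39×10^11 V/(m·s)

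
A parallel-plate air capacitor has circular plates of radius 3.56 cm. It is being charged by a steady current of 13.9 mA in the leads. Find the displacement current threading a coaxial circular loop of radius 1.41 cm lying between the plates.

2.18×10^-3 A

By continuity the displacement current in the gap matches the conduction current: I_d = 0.0139 A.
Since J_d is uniform, the enclosed fraction is (r/R)² = 0.1569, giving I_d,enc = 2.18×10^-3 A.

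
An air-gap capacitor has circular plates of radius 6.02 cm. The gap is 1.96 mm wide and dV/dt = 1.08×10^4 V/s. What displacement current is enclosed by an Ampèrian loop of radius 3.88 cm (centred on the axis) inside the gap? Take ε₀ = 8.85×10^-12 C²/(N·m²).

I_d = C dV/dt with C = ε₀πR²/d = 5.143×10^-11 F, so I_d = (5.143×10^-11)(1.08×10^4) = 5.554×10^-7 A.
Since J_d is uniform, the enclosed fraction is (r/R)² = 0.4154, giving I_d,enc = 2.31×10^-7 A.

2.31×10^-7 A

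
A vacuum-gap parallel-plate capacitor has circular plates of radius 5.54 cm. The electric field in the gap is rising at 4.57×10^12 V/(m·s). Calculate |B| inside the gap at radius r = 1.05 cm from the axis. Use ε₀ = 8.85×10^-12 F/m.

Through the whole plate area (πR² = 9.642×10^-3 m²), I_d = ε₀ πR² dE/dt = 0.3900 A.
For r < R the Ampère–Maxwell law gives B(2πr) = μ₀ I_d (r²/R²), so B = μ₀ I_d r/(2πR²) = (4π×10^-7)(0.3900)(0.0105)/(2π·0.0554²) = 2.67×10^-7 T.

2.67×10^-7 T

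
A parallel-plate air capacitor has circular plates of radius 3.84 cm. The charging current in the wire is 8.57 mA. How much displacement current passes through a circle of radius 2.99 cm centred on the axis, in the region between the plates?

Between the plates the displacement current equals the wire current: I_d = 8.57 mA = 8.57×10^-3 A.
Through an area πr² the displacement current is I_d·(πr²/πR²) = I_d (r/R)² = 5.20×10^-3 A.

5.20×10^-3 A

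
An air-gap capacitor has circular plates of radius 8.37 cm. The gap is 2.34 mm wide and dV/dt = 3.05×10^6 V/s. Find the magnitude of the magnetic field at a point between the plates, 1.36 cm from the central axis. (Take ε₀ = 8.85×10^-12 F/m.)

I_d = C dV/dt with C = ε₀πR²/d = 8.324×10^-11 F, so I_d = (8.324×10^-11)(3.05×10^6) = 2.539×10^-4 A.
∮B·dl = μ₀ I_d,enc with I_d,enc = I_d r²/R² = 6.703×10^-6 A; so B = μ₀ I_d,enc/(2πr) = 9.86×10^-11 T.

9.86×10^-11 T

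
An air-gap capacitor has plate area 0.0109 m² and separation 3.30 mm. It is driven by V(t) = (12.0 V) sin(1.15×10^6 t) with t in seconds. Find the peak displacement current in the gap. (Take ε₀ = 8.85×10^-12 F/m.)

4.03×10^-4 A

(dE/dt)_max = V₀ω/d = 4.182×10^9 V/(m·s); ω = 1.15×10^6 rad/s.
I_d,max = ε₀ A (dE/dt)_max = (8.85×10^-12)(0.0109)(4.182×10^9) = 4.03×10^-4 A.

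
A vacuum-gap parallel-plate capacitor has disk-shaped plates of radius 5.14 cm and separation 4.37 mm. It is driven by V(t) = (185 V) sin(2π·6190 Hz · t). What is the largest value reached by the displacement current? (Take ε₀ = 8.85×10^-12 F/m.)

1.21×10^-4 A

C = ε₀A/d = (8.85×10^-12)(8.300×10^-3)/(4.37×10^-3) = 1.681×10^-11 F; ω = 2πf = 3.889×10^4 rad/s.
I_d = C dV/dt, so |I_d|_max = C V₀ ω = (1.681×10^-11)(185)(3.889×10^4) = 1.21×10^-4 A.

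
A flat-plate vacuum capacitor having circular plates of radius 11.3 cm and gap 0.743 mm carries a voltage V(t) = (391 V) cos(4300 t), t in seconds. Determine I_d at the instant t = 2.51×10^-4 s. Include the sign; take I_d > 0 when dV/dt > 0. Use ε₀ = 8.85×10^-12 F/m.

dV/dt = (391)(4300)·−sin(1.0793) = -1.482×10^6 V/s.
I_d = C dV/dt with C = ε₀A/d = (8.85×10^-12)(0.04011)/(7.43×10^-4) = 4.778×10^-10 F, so I_d = (4.778×10^-10)(-1.482×10^6) = -7.08×10^-4 A.

-7.08×10^-4 A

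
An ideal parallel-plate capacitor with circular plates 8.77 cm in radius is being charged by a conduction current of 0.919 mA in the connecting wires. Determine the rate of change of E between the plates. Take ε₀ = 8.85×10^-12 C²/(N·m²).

4.30×10^9 V/(m·s)

Charge continuity gives I_d = I = 9.19×10^-4 A between the plates.
Since I_d = ε₀ A dE/dt, dE/dt = I_d/(ε₀A) = (9.19×10^-4)/((8.85×10^-12)(0.02416)) = 4.30×10^9 V/(m·s).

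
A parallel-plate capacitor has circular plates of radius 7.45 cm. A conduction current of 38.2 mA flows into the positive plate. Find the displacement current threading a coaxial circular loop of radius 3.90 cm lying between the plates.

0.0105 A

No conduction current crosses the gap, so I_d there equals the 0.0382 A in the leads.
Through an area πr² the displacement current is I_d·(πr²/πR²) = I_d (r/R)² = 0.0105 A.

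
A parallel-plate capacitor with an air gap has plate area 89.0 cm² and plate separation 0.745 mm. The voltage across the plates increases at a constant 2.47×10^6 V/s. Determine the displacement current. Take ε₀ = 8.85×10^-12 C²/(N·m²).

The field between the plates is E = V/d, so dE/dt = (2.47×10^6)/(7.45×10^-4 m) = 3.315×10^9 V/(m·s).
I_d = ε₀ A (dE/dt) = (8.85×10^-12)(8.90×10^-3)(3.315×10^9) = 2.61×10^-4 A.

2.61×10^-4 A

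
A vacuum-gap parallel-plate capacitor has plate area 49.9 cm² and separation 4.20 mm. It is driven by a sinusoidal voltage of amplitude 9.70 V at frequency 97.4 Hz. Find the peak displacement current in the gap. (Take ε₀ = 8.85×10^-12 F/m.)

The displacement current equals the conduction current C dV/dt, which peaks at C V₀ ω.
With C = ε₀A/d = (8.85×10^-12)(4.99×10^-3)/(4.20×10^-3) = 1.051×10^-11 F and ω = 2πf = 612.0 rad/s, I_d,max = (1.051×10^-11)(9.70)(612.0) = 6.24×10^-8 A.

6.24×10^-8 A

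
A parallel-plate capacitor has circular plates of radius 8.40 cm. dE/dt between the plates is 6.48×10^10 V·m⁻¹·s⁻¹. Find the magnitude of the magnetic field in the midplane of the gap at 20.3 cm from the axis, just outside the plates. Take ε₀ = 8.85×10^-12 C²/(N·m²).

1.25×10^-8 T

Through the whole plate area (πR² = 0.02217 m²), I_d = ε₀ πR² dE/dt = 0.01271 A.
For r ≥ R the full I_d is enclosed: B = μ₀ I_d/(2πr) = (4π×10^-7)(0.01271)/(2π·0.203) = 1.25×10^-8 T.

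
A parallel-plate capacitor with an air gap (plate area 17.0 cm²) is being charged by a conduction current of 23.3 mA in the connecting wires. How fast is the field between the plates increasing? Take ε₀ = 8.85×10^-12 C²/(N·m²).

The displacement current between the plates equals the conduction current, I_d = 23.3 mA.
Then dE/dt = I_d/(ε₀A) = 1.55×10^12 V/(m·s).

1.55×10^12 V/(m·s)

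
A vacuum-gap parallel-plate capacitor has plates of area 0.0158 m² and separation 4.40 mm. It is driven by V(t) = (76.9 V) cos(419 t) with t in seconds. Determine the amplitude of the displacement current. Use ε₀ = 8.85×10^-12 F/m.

(dE/dt)_max = V₀ω/d = 7.323×10^6 V/(m·s); ω = 419 rad/s.
I_d,max = ε₀ A (dE/dt)_max = (8.85×10^-12)(0.0158)(7.323×10^6) = 1.02×10^-6 A.

1.02×10^-6 A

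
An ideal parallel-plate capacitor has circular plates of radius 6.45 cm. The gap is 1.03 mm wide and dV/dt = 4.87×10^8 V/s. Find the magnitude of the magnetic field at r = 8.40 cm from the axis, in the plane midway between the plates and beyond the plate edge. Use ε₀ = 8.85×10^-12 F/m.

1.30×10^-7 T

With E = V/d, dE/dt = 4.728×10^11 V/(m·s) and πR² = 0.01307 m², giving I_d = ε₀ πR² dE/dt = 0.05469 A.
Outside the plates the loop encloses all of I_d, so B·2πr = μ₀ I_d and B = 1.30×10^-7 T.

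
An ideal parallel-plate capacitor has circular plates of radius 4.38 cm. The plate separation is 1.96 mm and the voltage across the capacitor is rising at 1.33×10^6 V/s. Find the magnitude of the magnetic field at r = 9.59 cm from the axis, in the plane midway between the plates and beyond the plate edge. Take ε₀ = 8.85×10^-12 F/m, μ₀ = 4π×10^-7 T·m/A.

7.55×10^-11 T

dE/dt = (dV/dt)/d = 6.786×10^8 V/(m·s); I_d = ε₀(πR²)(dE/dt) = (8.85×10^-12)(6.027×10^-3)(6.786×10^8) = 3.620×10^-5 A.
With r > R the enclosed displacement current is the full I_d; B = μ₀ I_d / (2πr) = 7.55×10^-11 T.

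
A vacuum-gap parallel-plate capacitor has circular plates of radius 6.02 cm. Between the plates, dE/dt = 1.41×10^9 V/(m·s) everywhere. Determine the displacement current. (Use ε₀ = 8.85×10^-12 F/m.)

1.42×10^-4 A

I_d = ε₀ A (dE/dt) = (8.85×10^-12)(0.01139 m²)(1.41×10^9) = 1.42×10^-4 A.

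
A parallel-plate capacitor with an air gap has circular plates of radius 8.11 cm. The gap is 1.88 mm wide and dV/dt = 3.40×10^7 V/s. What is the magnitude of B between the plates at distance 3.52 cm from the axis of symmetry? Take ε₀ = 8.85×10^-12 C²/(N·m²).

3.54×10^-9 T

dE/dt = (dV/dt)/d = 1.809×10^10 V/(m·s); I_d = ε₀(πR²)(dE/dt) = (8.85×10^-12)(0.02066)(1.809×10^10) = 3.308×10^-3 A.
∮B·dl = μ₀ I_d,enc with I_d,enc = I_d r²/R² = 6.232×10^-4 A; so B = μ₀ I_d,enc/(2πr) = 3.54×10^-9 T.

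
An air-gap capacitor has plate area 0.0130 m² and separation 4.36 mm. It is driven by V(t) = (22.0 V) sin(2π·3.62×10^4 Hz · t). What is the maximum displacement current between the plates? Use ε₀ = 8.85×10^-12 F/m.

1.32×10^-4 A

(dE/dt)_max = V₀ω/d = 1.148×10^9 V/(m·s); ω = 2πf = 2.275×10^5 rad/s.
I_d,max = ε₀ A (dE/dt)_max = (8.85×10^-12)(0.0130)(1.148×10^9) = 1.32×10^-4 A.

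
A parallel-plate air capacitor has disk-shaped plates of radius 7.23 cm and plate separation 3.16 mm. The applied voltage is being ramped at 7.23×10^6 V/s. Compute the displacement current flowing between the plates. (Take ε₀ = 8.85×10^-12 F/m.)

C = ε₀A/d = (8.85×10^-12)(0.01642)/(3.16×10^-3) = 4.599×10^-11 F.
I_d = C dV/dt = (4.599×10^-11)(7.23×10^6) = 3.33×10^-4 A.

3.33×10^-4 A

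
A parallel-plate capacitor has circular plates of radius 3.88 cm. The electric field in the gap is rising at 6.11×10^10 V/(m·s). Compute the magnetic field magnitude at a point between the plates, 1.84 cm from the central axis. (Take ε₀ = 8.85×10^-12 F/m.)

6.25×10^-9 T

I_d = ε₀ dΦ_E/dt = ε₀ πR² (dE/dt) = (8.85×10^-12)(4.729×10^-3)(6.11×10^10) = 2.557×10^-3 A through the full plate area.
An Ampèrian loop of radius r encloses a fraction (r/R)² of I_d. Then B·2πr = μ₀ I_d (r/R)², giving B = μ₀ I_d r/(2πR²) = 6.25×10^-9 T.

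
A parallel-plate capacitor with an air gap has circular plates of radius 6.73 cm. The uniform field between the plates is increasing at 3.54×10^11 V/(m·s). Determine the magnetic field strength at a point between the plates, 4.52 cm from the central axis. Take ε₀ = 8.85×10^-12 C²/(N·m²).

8.90×10^-8 T

Total displacement current: I_d = ε₀(πR²)(dE/dt) = (8.85×10^-12)(0.01423)(3.54×10^11) = 0.04458 A.
For r < R the Ampère–Maxwell law gives B(2πr) = μ₀ I_d (r²/R²), so B = μ₀ I_d r/(2πR²) = (4π×10^-7)(0.04458)(0.0452)/(2π·0.0673²) = 8.90×10^-8 T.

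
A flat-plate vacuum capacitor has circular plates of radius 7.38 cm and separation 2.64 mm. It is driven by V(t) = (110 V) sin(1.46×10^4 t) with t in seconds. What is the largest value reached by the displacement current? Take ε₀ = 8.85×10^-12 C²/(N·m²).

C = ε₀A/d = (8.85×10^-12)(0.01711)/(2.64×10^-3) = 5.736×10^-11 F; ω = 1.46×10^4 rad/s.
I_d = C dV/dt, so |I_d|_max = C V₀ ω = (5.736×10^-11)(110)(1.46×10^4) = 9.21×10^-5 A.

9.21×10^-5 A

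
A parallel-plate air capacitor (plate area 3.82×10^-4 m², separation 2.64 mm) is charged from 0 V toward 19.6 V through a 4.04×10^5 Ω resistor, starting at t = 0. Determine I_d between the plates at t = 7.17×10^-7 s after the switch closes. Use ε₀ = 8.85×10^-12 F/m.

C = ε₀A/d = (8.85×10^-12)(3.82×10^-4)/(2.64×10^-3) = 1.281×10^-12 F, so τ = RC = 5.175×10^-7 s.
The conduction current is I(t) = (V₀/R) e^(−t/τ), and the displacement current between the plates equals it.
t/τ = 1.386; I_d = (19.6/4.04×10^5) · e^(−1.386) = (4.851×10^-5)(0.2501) = 1.21×10^-5 A.

1.21×10^-5 A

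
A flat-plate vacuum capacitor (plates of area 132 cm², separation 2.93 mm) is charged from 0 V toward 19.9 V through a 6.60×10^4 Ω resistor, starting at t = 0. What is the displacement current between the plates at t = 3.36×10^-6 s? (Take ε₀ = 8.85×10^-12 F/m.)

C = ε₀A/d = (8.85×10^-12)(0.0132)/(2.93×10^-3) = 3.987×10^-11 F and τ = RC = 2.631×10^-6 s. I_d in the gap equals the RC charging current.
I_d(t) = (V₀/R) e^(−t/τ) = 3.015×10^-4 · e^(−1.277) = 8.41×10^-5 A.

8.41×10^-5 A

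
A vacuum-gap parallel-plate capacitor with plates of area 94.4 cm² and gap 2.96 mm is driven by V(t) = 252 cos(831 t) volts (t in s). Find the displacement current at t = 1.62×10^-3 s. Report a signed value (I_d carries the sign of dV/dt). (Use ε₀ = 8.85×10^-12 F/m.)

dE/dt = (V₀ω/d)·−sin(ωt) with ωt = 1.34622 rad: (252)(831)(-0.9749)/(2.96×10^-3) = -6.897×10^7 V/(m·s).
I_d = ε₀ A dE/dt = (8.85×10^-12)(9.44×10^-3)(-6.897×10^7) = -5.76×10^-6 A.

-5.76×10^-6 A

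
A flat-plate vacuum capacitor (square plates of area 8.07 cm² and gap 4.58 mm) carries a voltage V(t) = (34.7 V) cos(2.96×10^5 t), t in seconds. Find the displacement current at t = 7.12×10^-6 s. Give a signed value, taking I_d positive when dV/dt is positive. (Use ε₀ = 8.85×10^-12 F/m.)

-1.38×10^-5 A

dE/dt = (V₀ω/d)·−sin(ωt) with ωt = 2.10752 rad: (34.7)(2.96×10^5)(-0.8594)/(4.58×10^-3) = -1.927×10^9 V/(m·s).
I_d = ε₀ A dE/dt = (8.85×10^-12)(8.07×10^-4)(-1.927×10^9) = -1.38×10^-5 A.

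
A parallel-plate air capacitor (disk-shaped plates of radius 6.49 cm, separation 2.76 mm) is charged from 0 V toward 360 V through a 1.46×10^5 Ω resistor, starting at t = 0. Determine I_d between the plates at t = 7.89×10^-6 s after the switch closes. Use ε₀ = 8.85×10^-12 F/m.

With C = ε₀A/d = (8.85×10^-12)(0.01323)/(2.76×10^-3) = 4.242×10^-11 F, the time constant is τ = RC = 6.193×10^-6 s, so t/τ = 1.274 and e^(−t/τ) = 0.2797.
I_d = I_cond = (V₀/R) e^(−t/τ) = (2.466×10^-3)(0.2797) = 6.90×10^-4 A.

6.90×10^-4 A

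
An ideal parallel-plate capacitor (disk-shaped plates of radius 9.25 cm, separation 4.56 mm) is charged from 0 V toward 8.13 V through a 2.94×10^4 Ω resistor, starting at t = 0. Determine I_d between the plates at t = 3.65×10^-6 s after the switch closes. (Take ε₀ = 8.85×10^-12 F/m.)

2.56×10^-5 A

C = ε₀A/d = (8.85×10^-12)(0.02688)/(4.56×10^-3) = 5.217×10^-11 F, so τ = RC = 1.534×10^-6 s.
The conduction current is I(t) = (V₀/R) e^(−t/τ), and the displacement current between the plates equals it.
t/τ = 2.379; I_d = (8.13/2.94×10^4) · e^(−2.379) = (2.765×10^-4)(0.09264) = 2.56×10^-5 A.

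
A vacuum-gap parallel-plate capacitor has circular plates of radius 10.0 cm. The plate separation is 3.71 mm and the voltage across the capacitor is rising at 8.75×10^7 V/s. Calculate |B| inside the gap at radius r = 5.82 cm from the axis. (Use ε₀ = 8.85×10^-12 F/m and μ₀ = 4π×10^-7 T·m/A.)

7.63×10^-9 T

With E = V/d, dE/dt = 2.358×10^10 V/(m·s) and πR² = 0.03142 m², giving I_d = ε₀ πR² dE/dt = 6.557×10^-3 A.
∮B·dl = μ₀ I_d,enc with I_d,enc = I_d r²/R² = 2.221×10^-3 A; so B = μ₀ I_d,enc/(2πr) = 7.63×10^-9 T.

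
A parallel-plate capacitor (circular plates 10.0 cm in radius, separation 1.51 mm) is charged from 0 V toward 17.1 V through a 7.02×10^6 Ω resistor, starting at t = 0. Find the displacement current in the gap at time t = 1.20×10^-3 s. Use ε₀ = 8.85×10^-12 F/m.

C = ε₀A/d = (8.85×10^-12)(0.03142)/(1.51×10^-3) = 1.842×10^-10 F, so τ = RC = 1.293×10^-3 s.
The conduction current is I(t) = (V₀/R) e^(−t/τ), and the displacement current between the plates equals it.
t/τ = 0.9281; I_d = (17.1/7.02×10^6) · e^(−0.9281) = (2.436×10^-6)(0.3953) = 9.63×10^-7 A.

9.63×10^-7 A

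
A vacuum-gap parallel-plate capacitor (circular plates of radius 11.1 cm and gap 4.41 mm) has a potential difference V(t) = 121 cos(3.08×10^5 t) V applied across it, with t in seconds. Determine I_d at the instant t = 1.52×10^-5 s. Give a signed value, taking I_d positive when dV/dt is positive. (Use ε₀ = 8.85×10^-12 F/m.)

dE/dt = (V₀ω/d)·−sin(ωt) with ωt = 4.6816 rad: (121)(3.08×10^5)(0.9995)/(4.41×10^-3) = 8.447×10^9 V/(m·s).
I_d = ε₀ A dE/dt = (8.85×10^-12)(0.03871)(8.447×10^9) = 2.89×10^-3 A.

2.89×10^-3 A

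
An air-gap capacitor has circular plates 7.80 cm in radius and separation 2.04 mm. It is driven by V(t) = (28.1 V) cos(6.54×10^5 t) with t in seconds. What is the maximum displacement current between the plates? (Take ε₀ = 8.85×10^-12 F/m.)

The displacement current equals the conduction current C dV/dt, which peaks at C V₀ ω.
With C = ε₀A/d = (8.85×10^-12)(0.01911)/(2.04×10^-3) = 8.290×10^-11 F and ω = 6.54×10^5 rad/s, I_d,max = (8.290×10^-11)(28.1)(6.54×10^5) = 1.52×10^-3 A.

1.52×10^-3 A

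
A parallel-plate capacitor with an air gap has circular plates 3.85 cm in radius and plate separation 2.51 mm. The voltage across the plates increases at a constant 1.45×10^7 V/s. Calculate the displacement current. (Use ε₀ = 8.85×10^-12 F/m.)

E = V/d so dE/dt = (dV/dt)/d = 5.777×10^9 V/(m·s), and I_d = ε₀ A dE/dt = (8.85×10^-12)(4.657×10^-3)(5.777×10^9) = 2.38×10^-4 A.

2.38×10^-4 A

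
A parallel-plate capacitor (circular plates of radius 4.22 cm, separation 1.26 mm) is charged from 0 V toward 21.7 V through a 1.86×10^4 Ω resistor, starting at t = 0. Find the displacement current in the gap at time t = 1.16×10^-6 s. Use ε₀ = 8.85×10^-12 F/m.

2.39×10^-4 A

C = ε₀A/d = (8.85×10^-12)(5.595×10^-3)/(1.26×10^-3) = 3.930×10^-11 F and τ = RC = 7.310×10^-7 s. I_d in the gap equals the RC charging current.
I_d(t) = (V₀/R) e^(−t/τ) = 1.167×10^-3 · e^(−1.587) = 2.39×10^-4 A.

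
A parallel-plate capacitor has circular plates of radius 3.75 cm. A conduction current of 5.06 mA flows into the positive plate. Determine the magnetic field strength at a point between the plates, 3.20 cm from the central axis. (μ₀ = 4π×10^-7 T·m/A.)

2.30×10^-8 T

By continuity the displacement current in the gap matches the conduction current: I_d = 5.06×10^-3 A.
For r < R the Ampère–Maxwell law gives B(2πr) = μ₀ I_d (r²/R²), so B = μ₀ I_d r/(2πR²) = (4π×10^-7)(5.06×10^-3)(0.0320)/(2π·0.0375²) = 2.30×10^-8 T.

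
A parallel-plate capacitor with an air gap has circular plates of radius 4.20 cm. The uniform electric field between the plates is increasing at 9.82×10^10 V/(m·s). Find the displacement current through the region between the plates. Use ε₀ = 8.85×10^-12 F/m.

4.82×10^-3 A

I_d = ε₀ A (dE/dt) = (8.85×10^-12)(5.542×10^-3 m²)(9.82×10^10) = 4.82×10^-3 A.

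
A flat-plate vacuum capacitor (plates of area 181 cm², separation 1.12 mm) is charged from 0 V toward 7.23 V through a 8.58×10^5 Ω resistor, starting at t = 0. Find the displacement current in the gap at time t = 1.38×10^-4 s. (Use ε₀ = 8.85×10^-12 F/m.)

C = ε₀A/d = (8.85×10^-12)(0.0181)/(1.12×10^-3) = 1.430×10^-10 F, so τ = RC = 1.227×10^-4 s.
The conduction current is I(t) = (V₀/R) e^(−t/τ), and the displacement current between the plates equals it.
t/τ = 1.125; I_d = (7.23/8.58×10^5) · e^(−1.125) = (8.427×10^-6)(0.3247) = 2.74×10^-6 A.

2.74×10^-6 A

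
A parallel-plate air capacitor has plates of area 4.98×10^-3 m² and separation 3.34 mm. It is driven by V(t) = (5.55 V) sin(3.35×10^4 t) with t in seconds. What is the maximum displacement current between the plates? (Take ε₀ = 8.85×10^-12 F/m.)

2.45×10^-6 A

(dE/dt)_max = V₀ω/d = 5.567×10^7 V/(m·s); ω = 3.35×10^4 rad/s.
I_d,max = ε₀ A (dE/dt)_max = (8.85×10^-12)(4.98×10^-3)(5.567×10^7) = 2.45×10^-6 A.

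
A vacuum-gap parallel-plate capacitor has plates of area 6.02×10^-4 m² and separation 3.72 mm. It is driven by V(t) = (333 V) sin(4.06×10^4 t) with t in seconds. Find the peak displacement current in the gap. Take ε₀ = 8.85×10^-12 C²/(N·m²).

(dE/dt)_max = V₀ω/d = 3.634×10^9 V/(m·s); ω = 4.06×10^4 rad/s.
I_d,max = ε₀ A (dE/dt)_max = (8.85×10^-12)(6.02×10^-4)(3.634×10^9) = 1.94×10^-5 A.

1.94×10^-5 A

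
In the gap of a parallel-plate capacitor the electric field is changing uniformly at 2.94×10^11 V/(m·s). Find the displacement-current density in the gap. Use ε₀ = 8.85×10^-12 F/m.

The displacement-current density is ε₀ ∂E/∂t = (8.85×10^-12)(2.94×10^11) = 2.60 A/m².

2.60 A/m²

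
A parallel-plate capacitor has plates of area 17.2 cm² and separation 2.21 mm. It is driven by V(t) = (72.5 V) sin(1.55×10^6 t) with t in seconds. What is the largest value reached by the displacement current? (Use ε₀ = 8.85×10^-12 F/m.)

7.74×10^-4 A

C = ε₀A/d = (8.85×10^-12)(1.72×10^-3)/(2.21×10^-3) = 6.888×10^-12 F; ω = 1.55×10^6 rad/s.
I_d = C dV/dt, so |I_d|_max = C V₀ ω = (6.888×10^-12)(72.5)(1.55×10^6) = 7.74×10^-4 A.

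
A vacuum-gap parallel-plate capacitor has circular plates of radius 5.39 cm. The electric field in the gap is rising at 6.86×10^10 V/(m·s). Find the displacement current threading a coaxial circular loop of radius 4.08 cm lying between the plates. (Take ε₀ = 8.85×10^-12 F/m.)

3.17×10^-3 A

Total displacement current: I_d = ε₀(πR²)(dE/dt) = (8.85×10^-12)(9.127×10^-3)(6.86×10^10) = 5.541×10^-3 A.
The field is uniform, so I_d,enc = I_d (r/R)² = (5.541×10^-3)(4.08/5.39)² = 3.17×10^-3 A.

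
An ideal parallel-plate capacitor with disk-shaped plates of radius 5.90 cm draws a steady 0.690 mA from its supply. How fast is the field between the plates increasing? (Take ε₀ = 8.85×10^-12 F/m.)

7.13×10^9 V/(m·s)

The displacement current between the plates equals the conduction current, I_d = 0.690 mA.
Then dE/dt = I_d/(ε₀A) = 7.13×10^9 V/(m·s).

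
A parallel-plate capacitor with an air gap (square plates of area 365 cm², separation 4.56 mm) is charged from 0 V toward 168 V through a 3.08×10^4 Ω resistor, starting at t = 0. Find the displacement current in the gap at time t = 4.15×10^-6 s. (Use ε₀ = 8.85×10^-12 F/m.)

With C = ε₀A/d = (8.85×10^-12)(0.0365)/(4.56×10^-3) = 7.084×10^-11 F, the time constant is τ = RC = 2.182×10^-6 s, so t/τ = 1.902 and e^(−t/τ) = 0.1493.
I_d = I_cond = (V₀/R) e^(−t/τ) = (5.455×10^-3)(0.1493) = 8.14×10^-4 A.

8.14×10^-4 A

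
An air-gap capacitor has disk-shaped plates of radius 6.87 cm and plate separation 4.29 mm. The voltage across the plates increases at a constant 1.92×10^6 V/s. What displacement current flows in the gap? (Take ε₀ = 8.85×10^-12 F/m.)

C = ε₀A/d = (8.85×10^-12)(0.01483)/(4.29×10^-3) = 3.059×10^-11 F.
I_d = C dV/dt = (3.059×10^-11)(1.92×10^6) = 5.87×10^-5 A.

5.87×10^-5 A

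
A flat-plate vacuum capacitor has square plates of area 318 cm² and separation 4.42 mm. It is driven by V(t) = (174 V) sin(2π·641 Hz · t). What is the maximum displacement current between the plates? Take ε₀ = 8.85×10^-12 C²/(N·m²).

(dE/dt)_max = V₀ω/d = 1.586×10^8 V/(m·s); ω = 2πf = 4028 rad/s.
I_d,max = ε₀ A (dE/dt)_max = (8.85×10^-12)(0.0318)(1.586×10^8) = 4.46×10^-5 A.

4.46×10^-5 A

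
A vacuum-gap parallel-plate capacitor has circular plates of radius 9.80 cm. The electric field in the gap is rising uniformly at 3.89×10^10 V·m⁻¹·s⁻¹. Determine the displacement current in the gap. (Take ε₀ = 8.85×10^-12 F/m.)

With a uniform field, Φ_E = EA, so I_d = ε₀ A dE/dt = 0.0104 A.

0.0104 A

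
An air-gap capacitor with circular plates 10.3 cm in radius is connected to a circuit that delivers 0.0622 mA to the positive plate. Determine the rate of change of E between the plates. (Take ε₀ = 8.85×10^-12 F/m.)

2.11×10^8 V/(m·s)

The displacement current between the plates equals the conduction current, I_d = 0.0622 mA.
Then dE/dt = I_d/(ε₀A) = 2.11×10^8 V/(m·s).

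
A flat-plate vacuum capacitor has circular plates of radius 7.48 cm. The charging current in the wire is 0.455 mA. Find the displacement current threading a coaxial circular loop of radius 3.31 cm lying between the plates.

8.91×10^-5 A

By continuity the displacement current in the gap matches the conduction current: I_d = 4.55×10^-4 A.
Since J_d is uniform, the enclosed fraction is (r/R)² = 0.1958, giving I_d,enc = 8.91×10^-5 A.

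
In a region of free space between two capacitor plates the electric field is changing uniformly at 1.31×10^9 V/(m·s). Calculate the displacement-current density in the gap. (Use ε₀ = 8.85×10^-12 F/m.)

The displacement-current density is ε₀ ∂E/∂t = (8.85×10^-12)(1.31×10^9) = 0.0116 A/m².

0.0116 A/m²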